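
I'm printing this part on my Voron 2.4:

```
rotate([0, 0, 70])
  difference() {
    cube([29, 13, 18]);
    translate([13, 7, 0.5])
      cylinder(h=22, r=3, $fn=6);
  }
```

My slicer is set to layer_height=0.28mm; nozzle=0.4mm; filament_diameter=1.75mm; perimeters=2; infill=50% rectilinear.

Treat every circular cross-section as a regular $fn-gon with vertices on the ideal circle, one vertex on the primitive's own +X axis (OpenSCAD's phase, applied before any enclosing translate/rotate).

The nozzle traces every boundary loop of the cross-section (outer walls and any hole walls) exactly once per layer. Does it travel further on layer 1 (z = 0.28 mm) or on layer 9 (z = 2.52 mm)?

Layer 1 (z = 0.28): the cube (footprint 29×13) is included at this height (perimeter 84.00 mm); the cylinder at (13, 7) is not intersected at this z (z outside [0.5, 22.5]); Subtracting the remaining from the first: none of the subtracted shapes is present at this height, so the 29×13 cube is unchanged — boundary = 84.00 mm; (whole slice rotated 70° about Z — lengths, areas and connectivity unchanged). So its perimeter = 84.00 mm. Layer 9 (z = 2.52): the cube (footprint 29×13) is included at this height (perimeter 84.00 mm); the r=3 cylinder at (13, 7) gives a regular 6-gon of circumradius 3 (constant along its height) (perimeter = 2·6·3.000·sin(180°/6) = 18.00 mm); Taking the first minus the rest: starting from the 29×13 cube, the r=3 cylinder at (13, 7) lies wholly inside it (removes its full 23.38 mm² and its 18.00 mm outline becomes a hole wall) — boundary (outer + 1 inner loop) = 102.00 mm; (whole slice rotated 70° about Z — lengths, areas and connectivity unchanged). So its perimeter = 102.00 mm. Layer 9 is larger (102.00 vs 84.00 mm).

layer 9 (z = 2.52 mm)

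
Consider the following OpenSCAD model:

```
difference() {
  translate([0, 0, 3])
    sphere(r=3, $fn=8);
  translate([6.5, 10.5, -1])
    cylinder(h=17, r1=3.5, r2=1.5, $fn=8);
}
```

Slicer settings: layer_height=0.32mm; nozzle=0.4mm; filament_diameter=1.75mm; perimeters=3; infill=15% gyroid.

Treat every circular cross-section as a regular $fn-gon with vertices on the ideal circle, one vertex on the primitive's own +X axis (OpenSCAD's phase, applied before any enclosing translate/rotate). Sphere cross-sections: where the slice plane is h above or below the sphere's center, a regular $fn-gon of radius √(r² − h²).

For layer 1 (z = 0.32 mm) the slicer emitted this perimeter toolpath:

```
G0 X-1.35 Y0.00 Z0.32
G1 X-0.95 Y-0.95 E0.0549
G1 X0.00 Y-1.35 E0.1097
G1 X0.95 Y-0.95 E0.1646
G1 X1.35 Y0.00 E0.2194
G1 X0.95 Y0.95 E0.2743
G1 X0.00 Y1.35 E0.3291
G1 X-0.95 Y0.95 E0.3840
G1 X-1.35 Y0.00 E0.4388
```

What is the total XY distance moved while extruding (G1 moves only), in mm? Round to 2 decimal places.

Sum the Euclidean lengths of each G1 segment: total = 8.25 mm.

8.25 mm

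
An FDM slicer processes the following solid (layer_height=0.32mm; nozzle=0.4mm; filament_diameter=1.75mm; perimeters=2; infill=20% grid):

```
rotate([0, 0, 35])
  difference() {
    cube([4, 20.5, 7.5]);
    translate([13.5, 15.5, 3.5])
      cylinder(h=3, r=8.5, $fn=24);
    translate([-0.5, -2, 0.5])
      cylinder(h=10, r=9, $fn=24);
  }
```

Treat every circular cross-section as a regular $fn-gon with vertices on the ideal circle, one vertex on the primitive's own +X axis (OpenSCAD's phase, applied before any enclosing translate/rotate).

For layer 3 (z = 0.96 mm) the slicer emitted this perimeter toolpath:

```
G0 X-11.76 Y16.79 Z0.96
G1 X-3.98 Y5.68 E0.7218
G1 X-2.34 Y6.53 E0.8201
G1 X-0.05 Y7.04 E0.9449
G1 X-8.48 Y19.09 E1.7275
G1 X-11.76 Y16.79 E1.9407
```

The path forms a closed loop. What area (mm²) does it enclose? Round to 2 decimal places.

Apply the shoelace formula to the sequence of (X, Y) vertices; enclosed area = 56.02 mm².

56.02 mm²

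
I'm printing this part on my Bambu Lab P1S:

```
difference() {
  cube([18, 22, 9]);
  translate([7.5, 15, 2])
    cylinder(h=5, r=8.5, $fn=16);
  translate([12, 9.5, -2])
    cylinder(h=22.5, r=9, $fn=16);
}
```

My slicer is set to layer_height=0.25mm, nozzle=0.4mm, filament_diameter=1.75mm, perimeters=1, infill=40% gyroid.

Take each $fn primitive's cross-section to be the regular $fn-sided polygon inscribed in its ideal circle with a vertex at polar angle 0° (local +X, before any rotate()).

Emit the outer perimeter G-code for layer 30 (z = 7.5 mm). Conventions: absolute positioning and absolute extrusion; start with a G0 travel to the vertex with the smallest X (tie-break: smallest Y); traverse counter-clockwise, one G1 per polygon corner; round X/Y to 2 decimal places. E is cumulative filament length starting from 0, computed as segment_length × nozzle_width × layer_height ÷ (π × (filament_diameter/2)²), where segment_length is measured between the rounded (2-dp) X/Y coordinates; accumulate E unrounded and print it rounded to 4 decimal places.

At z = 7.5 mm: the cube is present — its section is the full 18×22 rectangle; the cylinder at (7.5, 15) is not intersected at this z (z outside [2, 7]); the r=9 cylinder at (12, 9.5) gives a regular 16-gon of circumradius 9 (constant along its height); Taking the first minus the rest: starting from the 18×22 cube, the r=9 cylinder at (12, 9.5) partially overlaps it — only the 221.76 mm² overlap (of its 247.98 mm²) is removed, clipping the outline — 1 connected region. The outline is a single polygon with 17 vertices. Extrusion per mm of travel: 0.4 × 0.25 / (π × 0.875²) = 0.041575. Accumulating E over each segment gives final E = 4.4910.

G0 X0.00 Y0.00 Z7.50
G1 X18.00 Y0.00 E0.7484
G1 X18.00 Y2.89 E0.8685
G1 X15.44 Y1.19 E0.9963
G1 X12.00 Y0.50 E1.1421
G1 X8.56 Y1.19 E1.2880
G1 X5.64 Y3.14 E1.4340
G1 X3.69 Y6.06 E1.5800
G1 X3.00 Y9.50 E1.7258
G1 X3.69 Y12.94 E1.8717
G1 X5.64 Y15.86 E2.0177
G1 X8.56 Y17.81 E2.1637
G1 X12.00 Y18.50 E2.3095
G1 X15.44 Y17.81 E2.4554
G1 X18.00 Y16.11 E2.5832
G1 X18.00 Y22.00 E2.8280
G1 X0.00 Y22.00 E3.5764
G1 X0.00 Y0.00 E4.4910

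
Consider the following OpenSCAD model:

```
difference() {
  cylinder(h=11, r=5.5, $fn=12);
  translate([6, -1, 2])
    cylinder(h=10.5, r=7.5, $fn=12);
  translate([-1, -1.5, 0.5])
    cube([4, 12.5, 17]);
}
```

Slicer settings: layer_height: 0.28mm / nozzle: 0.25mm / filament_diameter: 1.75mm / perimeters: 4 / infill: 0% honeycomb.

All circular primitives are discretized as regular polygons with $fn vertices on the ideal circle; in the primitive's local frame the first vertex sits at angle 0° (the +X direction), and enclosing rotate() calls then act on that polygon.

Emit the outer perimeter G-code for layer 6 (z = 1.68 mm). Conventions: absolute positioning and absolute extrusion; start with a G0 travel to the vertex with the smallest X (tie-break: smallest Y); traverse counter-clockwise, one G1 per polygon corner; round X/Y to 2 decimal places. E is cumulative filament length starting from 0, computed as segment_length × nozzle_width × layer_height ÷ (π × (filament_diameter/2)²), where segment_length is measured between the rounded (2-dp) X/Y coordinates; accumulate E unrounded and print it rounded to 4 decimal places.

G0 X-5.50 Y0.00 Z1.68
G1 X-4.76 Y-2.75 E0.0829
G1 X-2.75 Y-4.76 E0.1656
G1 X0.00 Y-5.50 E0.2485
G1 X2.75 Y-4.76 E0.3314
G1 X4.76 Y-2.75 E0.4141
G1 X5.50 Y0.00 E0.4970
G1 X4.76 Y2.75 E0.5798
G1 X3.00 Y4.51 E0.6523
G1 X3.00 Y-1.50 E0.8272
G1 X-1.00 Y-1.50 E0.9436
G1 X-1.00 Y5.23 E1.1395
G1 X-2.75 Y4.76 E1.1922
G1 X-4.76 Y2.75 E1.2749
G1 X-5.50 Y0.00 E1.3578

At z = 1.68 mm: the r=5.5 cylinder gives a regular 12-gon of circumradius 5.5 (constant along its height); the cylinder at (6, -1) is not intersected at this z (z outside [2, 12.5]); the 4×12.5 cube at (-1, -1.5) contributes its full rectangle; After the difference (first − rest): starting from the r=5.5 cylinder, the 4×12.5 cube at (-1, -1.5) partially overlaps it — only the 26.64 mm² overlap (of its 50.00 mm²) is removed, clipping the outline — 1 connected region. The outline is a single polygon with 14 vertices. Extrusion per mm of travel: 0.25 × 0.28 / (π × 0.875²) = 0.029103. Accumulating E over each segment gives final E = 1.3578.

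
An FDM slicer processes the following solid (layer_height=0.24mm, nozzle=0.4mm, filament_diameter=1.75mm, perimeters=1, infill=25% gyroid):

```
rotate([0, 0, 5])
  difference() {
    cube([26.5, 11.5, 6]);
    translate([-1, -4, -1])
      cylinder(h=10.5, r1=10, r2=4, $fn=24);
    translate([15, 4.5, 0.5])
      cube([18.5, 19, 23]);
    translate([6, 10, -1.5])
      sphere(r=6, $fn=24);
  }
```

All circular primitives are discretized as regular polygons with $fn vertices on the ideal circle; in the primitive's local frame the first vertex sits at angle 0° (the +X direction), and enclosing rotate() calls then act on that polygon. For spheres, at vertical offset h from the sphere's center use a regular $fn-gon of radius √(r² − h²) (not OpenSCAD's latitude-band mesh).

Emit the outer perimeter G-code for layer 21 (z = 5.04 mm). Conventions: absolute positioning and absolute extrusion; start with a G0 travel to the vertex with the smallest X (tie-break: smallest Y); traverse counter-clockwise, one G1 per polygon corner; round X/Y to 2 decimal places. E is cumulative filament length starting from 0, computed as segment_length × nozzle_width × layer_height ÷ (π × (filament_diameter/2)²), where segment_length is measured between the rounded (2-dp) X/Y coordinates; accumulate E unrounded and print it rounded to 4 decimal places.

G0 X-1.00 Y11.46 Z5.04
G1 X-0.21 Y2.41 E0.3626
G1 X0.49 Y2.38 E0.3905
G1 X2.12 Y1.86 E0.4588
G1 X3.56 Y0.94 E0.5270
G1 X4.10 Y0.36 E0.5587
G1 X26.40 Y2.31 E1.4521
G1 X26.01 Y6.79 E1.6316
G1 X14.55 Y5.79 E2.0907
G1 X13.94 Y12.76 E2.3700
G1 X-1.00 Y11.46 E2.9685

At z = 5.04 mm: the 26.5×11.5 cube contributes its full rectangle; the cone at (-1, -4): at t=0.575 of its height the radius interpolates to r₁+(r₂−r₁)t = 6.549, giving a regular 24-gon of that circumradius; the 18.5×19 cube at (15, 4.5) contributes its full rectangle; the sphere at (6, 10) does not reach this height (|z−center|=6.540 > r=6); Subtracting the remaining from the first: starting from the 26.5×11.5 cube, the cone at (-1, -4) partially overlaps it — only the 6.52 mm² overlap (of its 133.19 mm²) is removed, clipping the outline; the 18.5×19 cube at (15, 4.5) partially overlaps it — only the 80.50 mm² overlap (of its 351.50 mm²) is removed, clipping the outline — 1 connected region; (whole slice rotated 5° about Z — lengths, areas and connectivity unchanged). The outline is a single polygon with 10 vertices. Extrusion per mm of travel: 0.4 × 0.24 / (π × 0.875²) = 0.039912. Accumulating E over each segment gives final E = 2.9685.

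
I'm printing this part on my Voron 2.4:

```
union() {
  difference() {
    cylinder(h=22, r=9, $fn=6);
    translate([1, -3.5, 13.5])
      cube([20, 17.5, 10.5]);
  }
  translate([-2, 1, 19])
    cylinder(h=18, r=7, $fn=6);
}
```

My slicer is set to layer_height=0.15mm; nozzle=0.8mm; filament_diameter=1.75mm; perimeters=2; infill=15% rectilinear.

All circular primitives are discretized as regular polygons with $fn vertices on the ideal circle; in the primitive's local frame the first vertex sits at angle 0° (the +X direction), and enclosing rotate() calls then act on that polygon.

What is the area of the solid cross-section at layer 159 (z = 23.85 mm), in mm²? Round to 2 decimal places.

127.31 mm²

At z = 23.85 mm: the cylinder is not intersected at this z (z outside [0, 22]); the cube at (1, -3.5) (footprint 20×17.5) is included at this height (area 350.00 mm²); After the difference (first − rest): the first operand is absent here, so nothing remains; the r=7 cylinder at (-2, 1) gives a regular 6-gon of circumradius 7 (constant along its height) (area = (6/2)·7.000²·sin(360°/6) = 127.31 mm²); Taking the union: only the r=7 cylinder at (-2, 1) is present, so the union is just that shape — area = 127.31 mm². Overall, the cross-section is a single solid region. Net area = 127.31 mm².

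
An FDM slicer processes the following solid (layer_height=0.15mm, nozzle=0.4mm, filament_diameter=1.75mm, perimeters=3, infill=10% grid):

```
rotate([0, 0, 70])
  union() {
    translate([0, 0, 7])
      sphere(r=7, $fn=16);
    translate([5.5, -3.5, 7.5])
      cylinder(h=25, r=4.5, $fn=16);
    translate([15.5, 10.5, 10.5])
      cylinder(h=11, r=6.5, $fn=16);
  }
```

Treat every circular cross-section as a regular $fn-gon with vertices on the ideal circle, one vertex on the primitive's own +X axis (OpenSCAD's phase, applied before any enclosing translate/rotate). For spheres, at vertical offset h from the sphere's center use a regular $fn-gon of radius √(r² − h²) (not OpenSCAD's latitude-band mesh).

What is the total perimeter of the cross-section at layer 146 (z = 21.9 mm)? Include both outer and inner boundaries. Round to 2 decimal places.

At z = 21.9 mm: the sphere is not intersected at this z (|z−center|=14.900 > r=7); the r=4.5 cylinder at (5.5, -3.5) gives a regular 16-gon of circumradius 4.5 (constant along its height) (perimeter = 2·16·4.500·sin(180°/16) = 28.09 mm); the cylinder at (15.5, 10.5) is absent (z outside [10.5, 21.5]); Merging all regions: only the r=4.5 cylinder at (5.5, -3.5) is present, so the union is just that shape — boundary = 28.09 mm; (whole slice rotated 70° about Z — lengths, areas and connectivity unchanged). Overall, the cross-section is a single solid region. Total boundary length (outer) = 28.09 mm.

28.09 mm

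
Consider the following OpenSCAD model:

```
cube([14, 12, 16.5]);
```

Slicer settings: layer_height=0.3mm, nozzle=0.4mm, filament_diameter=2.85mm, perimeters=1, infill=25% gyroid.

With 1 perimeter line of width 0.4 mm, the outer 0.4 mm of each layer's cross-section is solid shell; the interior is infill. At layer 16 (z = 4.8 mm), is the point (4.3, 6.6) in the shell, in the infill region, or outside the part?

infill

At z = 4.8 mm: the 14×12 cube contributes its full rectangle. Overall, the cross-section is a single solid region. The nearest boundary edge runs (0.00, 12.00)→(0.00, 0.00); distance from the point to it = 4.30 mm. The point is inside the cross-section and 4.30 mm from the nearest boundary — more than the 0.4 mm shell width (1 × 0.4), so it's in the infill interior.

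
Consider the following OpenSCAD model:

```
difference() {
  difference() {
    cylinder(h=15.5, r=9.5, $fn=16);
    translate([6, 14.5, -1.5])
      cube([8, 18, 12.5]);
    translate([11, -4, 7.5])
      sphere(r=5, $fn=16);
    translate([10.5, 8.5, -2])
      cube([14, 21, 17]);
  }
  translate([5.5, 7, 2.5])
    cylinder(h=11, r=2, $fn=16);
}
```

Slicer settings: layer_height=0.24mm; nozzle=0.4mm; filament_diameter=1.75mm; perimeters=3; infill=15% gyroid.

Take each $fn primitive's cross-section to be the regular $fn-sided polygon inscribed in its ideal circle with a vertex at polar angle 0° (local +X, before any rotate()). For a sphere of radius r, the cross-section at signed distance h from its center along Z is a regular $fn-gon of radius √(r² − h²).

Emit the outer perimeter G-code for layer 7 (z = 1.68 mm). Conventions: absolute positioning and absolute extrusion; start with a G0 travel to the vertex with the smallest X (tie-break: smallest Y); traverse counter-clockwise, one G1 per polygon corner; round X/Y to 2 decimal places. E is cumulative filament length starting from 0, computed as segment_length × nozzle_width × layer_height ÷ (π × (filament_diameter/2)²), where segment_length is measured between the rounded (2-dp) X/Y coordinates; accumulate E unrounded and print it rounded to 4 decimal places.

G0 X-9.50 Y0.00 Z1.68
G1 X-8.78 Y-3.64 E0.1481
G1 X-6.72 Y-6.72 E0.2960
G1 X-3.64 Y-8.78 E0.4439
G1 X0.00 Y-9.50 E0.5920
G1 X3.64 Y-8.78 E0.7401
G1 X6.72 Y-6.72 E0.8880
G1 X8.78 Y-3.64 E1.0358
G1 X9.50 Y0.00 E1.1839
G1 X8.78 Y3.64 E1.3320
G1 X6.72 Y6.72 E1.4799
G1 X3.64 Y8.78 E1.6278
G1 X0.00 Y9.50 E1.7759
G1 X-3.64 Y8.78 E1.9240
G1 X-6.72 Y6.72 E2.0719
G1 X-8.78 Y3.64 E2.2198
G1 X-9.50 Y0.00 E2.3679

At z = 1.68 mm: the r=9.5 cylinder gives a regular 16-gon of circumradius 9.5 (constant along its height); the cube at (6, 14.5) is present — its section is the full 8×18 rectangle; the sphere at (11, -4) is absent (|z−center|=5.820 > r=5); the cube at (10.5, 8.5) is present — its section is the full 14×21 rectangle; After the difference (first − rest): starting from the r=9.5 cylinder, the 8×18 cube at (6, 14.5) misses the remaining region (no effect); the 14×21 cube at (10.5, 8.5) misses the remaining region (no effect) — 1 connected region; the cylinder at (5.5, 7) is absent (z outside [2.5, 13.5]); Taking the first minus the rest: none of the subtracted shapes is present at this height, so that combined region is unchanged — 1 connected region. The outline is a single polygon with 16 vertices. Extrusion per mm of travel: 0.4 × 0.24 / (π × 0.875²) = 0.039912. Accumulating E over each segment gives final E = 2.3679.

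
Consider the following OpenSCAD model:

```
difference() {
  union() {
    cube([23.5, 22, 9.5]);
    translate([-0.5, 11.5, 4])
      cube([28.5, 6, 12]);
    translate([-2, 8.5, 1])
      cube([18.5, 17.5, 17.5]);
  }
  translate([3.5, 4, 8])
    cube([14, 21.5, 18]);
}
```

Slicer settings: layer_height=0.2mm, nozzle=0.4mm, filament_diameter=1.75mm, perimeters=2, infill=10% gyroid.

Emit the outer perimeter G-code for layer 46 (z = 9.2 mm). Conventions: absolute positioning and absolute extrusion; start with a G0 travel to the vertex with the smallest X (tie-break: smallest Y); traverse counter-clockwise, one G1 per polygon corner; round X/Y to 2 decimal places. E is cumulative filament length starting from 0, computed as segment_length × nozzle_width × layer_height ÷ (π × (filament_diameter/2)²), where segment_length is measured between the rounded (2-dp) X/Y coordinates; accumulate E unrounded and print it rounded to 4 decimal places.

At z = 9.2 mm: the cube (footprint 23.5×22) is included at this height; the 28.5×6 cube at (-0.5, 11.5) contributes its full rectangle; the cube at (-2, 8.5) (footprint 18.5×17.5) is included at this height; Taking the union: the regions partially overlap (shared area 366.75 mm²), so overlapping operands fuse into one piece — 1 connected region; the 14×21.5 cube at (3.5, 4) contributes its full rectangle; Subtracting the remaining from the first: starting from that combined region, the 14×21.5 cube at (3.5, 4) partially overlaps it — only the 297.50 mm² overlap (of its 301.00 mm²) is removed, clipping the outline — 1 connected region. The outline is a single polygon with 16 vertices. Extrusion per mm of travel: 0.4 × 0.2 / (π × 0.875²) = 0.033260. Accumulating E over each segment gives final E = 5.7873.

G0 X-2.00 Y8.50 Z9.20
G1 X0.00 Y8.50 E0.0665
G1 X0.00 Y0.00 E0.3492
G1 X23.50 Y0.00 E1.1308
G1 X23.50 Y11.50 E1.5133
G1 X28.00 Y11.50 E1.6630
G1 X28.00 Y17.50 E1.8626
G1 X23.50 Y17.50 E2.0122
G1 X23.50 Y22.00 E2.1619
G1 X17.50 Y22.00 E2.3615
G1 X17.50 Y4.00 E2.9602
G1 X3.50 Y4.00 E3.4258
G1 X3.50 Y25.50 E4.1409
G1 X16.50 Y25.50 E4.5733
G1 X16.50 Y26.00 E4.5899
G1 X-2.00 Y26.00 E5.2052
G1 X-2.00 Y8.50 E5.7873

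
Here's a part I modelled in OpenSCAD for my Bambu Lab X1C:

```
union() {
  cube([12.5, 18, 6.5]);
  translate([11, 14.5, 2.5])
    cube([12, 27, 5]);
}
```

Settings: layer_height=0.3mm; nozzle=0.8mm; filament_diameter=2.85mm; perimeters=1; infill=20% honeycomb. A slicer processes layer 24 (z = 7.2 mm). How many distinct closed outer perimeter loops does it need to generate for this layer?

At z = 7.2 mm: the cube is absent (z outside [0, 6.5]); the cube at (11, 14.5) (footprint 12×27) is included at this height; Taking the union: only the 12×27 cube at (11, 14.5) is present, so the union is just that shape — 1 connected region. The result has 1 disconnected region.

1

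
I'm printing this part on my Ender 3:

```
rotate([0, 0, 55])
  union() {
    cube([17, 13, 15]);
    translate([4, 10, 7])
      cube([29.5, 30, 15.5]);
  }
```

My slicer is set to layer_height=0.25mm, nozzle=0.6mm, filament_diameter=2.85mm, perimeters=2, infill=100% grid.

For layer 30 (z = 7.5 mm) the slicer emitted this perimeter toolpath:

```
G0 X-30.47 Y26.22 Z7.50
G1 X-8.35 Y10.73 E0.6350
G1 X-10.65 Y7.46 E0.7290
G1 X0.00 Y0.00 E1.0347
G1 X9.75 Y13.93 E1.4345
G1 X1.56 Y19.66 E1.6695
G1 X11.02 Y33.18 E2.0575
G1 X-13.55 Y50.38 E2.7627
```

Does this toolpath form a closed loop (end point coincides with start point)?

Start point (G0): (-30.47, 26.22). End point (last G1): the path does not return to the start — open.

no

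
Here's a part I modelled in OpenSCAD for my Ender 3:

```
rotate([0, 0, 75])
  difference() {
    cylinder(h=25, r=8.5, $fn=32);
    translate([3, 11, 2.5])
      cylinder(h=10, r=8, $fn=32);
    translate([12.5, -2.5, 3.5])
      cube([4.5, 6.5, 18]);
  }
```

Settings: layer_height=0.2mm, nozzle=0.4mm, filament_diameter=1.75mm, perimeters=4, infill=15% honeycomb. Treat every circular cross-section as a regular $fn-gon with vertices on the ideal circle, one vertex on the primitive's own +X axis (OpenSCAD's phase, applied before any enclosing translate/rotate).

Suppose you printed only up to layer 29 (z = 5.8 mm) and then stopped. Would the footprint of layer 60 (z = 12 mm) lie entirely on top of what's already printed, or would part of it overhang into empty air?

Compare the two slices. At z = 5.8: the r=8.5 cylinder contributes a regular 32-gon of circumradius 8.5 (area = (32/2)·8.500²·sin(360°/32) = 225.52 mm²); the r=8 cylinder at (3, 11) gives a regular 32-gon of circumradius 8 (constant along its height) (area = (32/2)·8.000²·sin(360°/32) = 199.77 mm²); the cube at (12.5, -2.5) is present — its section is the full 4.5×6.5 rectangle (area 29.25 mm²); After the difference (first − rest): starting from the r=8.5 cylinder (225.52 mm²), the r=8 cylinder at (3, 11) partially overlaps it — only the 41.25 mm² overlap (of its 199.77 mm²) is removed, clipping the outline; the 4.5×6.5 cube at (12.5, -2.5) misses the remaining region (no effect) — area = 184.28 mm²; (rotated 75° about Z; rotation is an isometry so areas/perimeters/island counts are preserved). At z = 12: the cylinder: section is a regular 32-gon, circumradius r=8.5 (area = (32/2)·8.500²·sin(360°/32) = 225.52 mm²); the cylinder at (3, 11): section is a regular 32-gon, circumradius r=8 (area = (32/2)·8.000²·sin(360°/32) = 199.77 mm²); the cube at (12.5, -2.5) (footprint 4.5×6.5) is included at this height (area 29.25 mm²); After the difference (first − rest): starting from the r=8.5 cylinder (225.52 mm²), the r=8 cylinder at (3, 11) partially overlaps it — only the 41.25 mm² overlap (of its 199.77 mm²) is removed, clipping the outline; the 4.5×6.5 cube at (12.5, -2.5) misses the remaining region (no effect) — area = 184.28 mm²; (whole slice rotated 75° about Z — lengths, areas and connectivity unchanged). Checking containment: the cross-section at z = 12 is a subset of the cross-section at z = 5.8.

entirely on top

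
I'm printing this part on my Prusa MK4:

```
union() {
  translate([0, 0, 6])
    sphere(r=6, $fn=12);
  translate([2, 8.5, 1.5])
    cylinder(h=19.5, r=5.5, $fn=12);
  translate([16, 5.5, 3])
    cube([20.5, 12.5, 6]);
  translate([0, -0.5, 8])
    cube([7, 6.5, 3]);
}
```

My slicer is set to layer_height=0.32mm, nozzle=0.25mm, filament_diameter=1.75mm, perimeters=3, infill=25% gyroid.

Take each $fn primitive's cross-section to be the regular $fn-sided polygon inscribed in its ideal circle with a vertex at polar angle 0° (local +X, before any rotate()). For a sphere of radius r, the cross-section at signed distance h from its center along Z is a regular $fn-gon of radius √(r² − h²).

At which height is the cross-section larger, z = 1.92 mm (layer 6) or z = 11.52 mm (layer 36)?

Layer 6 (z = 1.92): the sphere: section is a regular 12-gon, circumradius = √(r²−h²) = √(6²−4.08²) = 4.399 (area = (12/2)·4.399²·sin(360°/12) = 58.06 mm²); the r=5.5 cylinder at (2, 8.5) contributes a regular 12-gon of circumradius 5.5 (area = (12/2)·5.500²·sin(360°/12) = 90.75 mm²); the cube at (16, 5.5) is not intersected at this z (z outside [3, 9]); the cube at (0, -0.5) is not intersected at this z (z outside [8, 11]); Merging all regions: the regions partially overlap — summed areas 148.81 mm² minus the doubly-counted overlap 2.69 mm² gives 146.12 mm² — area = 146.12 mm². So its area = 146.12 mm². Layer 36 (z = 11.52): the r=6 sphere contributes a regular 12-gon of circumradius √(6²−5.52²) = 2.352 (area = (12/2)·2.352²·sin(360°/12) = 16.59 mm²); the r=5.5 cylinder at (2, 8.5) gives a regular 12-gon of circumradius 5.5 (constant along its height) (area = (12/2)·5.500²·sin(360°/12) = 90.75 mm²); the cube at (16, 5.5) is not intersected at this z (z outside [3, 9]); the cube at (0, -0.5) does not reach this height (z outside [8, 11]); Taking the union: the 2 present regions are separate (no shared area or edge), so areas and boundary lengths simply add and each stays a separate island — area = 107.34 mm². So its area = 107.34 mm². Layer 6 is larger (146.12 vs 107.34 mm²).

layer 6 (z = 1.92 mm)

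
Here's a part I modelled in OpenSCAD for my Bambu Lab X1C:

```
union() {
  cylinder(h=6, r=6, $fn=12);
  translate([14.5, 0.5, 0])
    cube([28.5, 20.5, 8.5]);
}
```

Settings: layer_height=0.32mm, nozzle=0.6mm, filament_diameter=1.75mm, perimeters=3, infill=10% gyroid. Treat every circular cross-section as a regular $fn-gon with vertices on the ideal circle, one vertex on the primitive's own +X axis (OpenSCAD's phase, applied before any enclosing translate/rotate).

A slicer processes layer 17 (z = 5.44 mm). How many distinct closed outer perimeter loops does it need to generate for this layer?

At z = 5.44 mm: the r=6 cylinder gives a regular 12-gon of circumradius 6 (constant along its height); the 28.5×20.5 cube at (14.5, 0.5) contributes its full rectangle; Taking the union: the 2 present regions are separate (no shared area or edge), so areas and boundary lengths simply add and each stays a separate island — 2 connected regions. The result has 2 disconnected regions.

2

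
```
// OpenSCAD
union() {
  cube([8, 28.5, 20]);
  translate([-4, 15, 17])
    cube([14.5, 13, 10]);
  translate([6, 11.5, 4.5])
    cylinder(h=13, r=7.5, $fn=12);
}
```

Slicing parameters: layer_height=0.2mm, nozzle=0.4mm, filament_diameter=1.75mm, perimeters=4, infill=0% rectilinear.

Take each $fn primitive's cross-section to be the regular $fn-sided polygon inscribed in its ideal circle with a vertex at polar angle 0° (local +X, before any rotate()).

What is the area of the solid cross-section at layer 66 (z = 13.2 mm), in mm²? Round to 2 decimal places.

At z = 13.2 mm: the cube is present — its section is the full 8×28.5 rectangle (area 228.00 mm²); the cube at (-4, 15) is not intersected at this z (z outside [17, 27]); the r=7.5 cylinder at (6, 11.5) contributes a regular 12-gon of circumradius 7.5 (area = (12/2)·7.500²·sin(360°/12) = 168.75 mm²); Merging all regions: the regions partially overlap — summed areas 396.75 mm² minus the doubly-counted overlap 105.58 mm² gives 291.17 mm² — area = 291.17 mm². Overall, the cross-section is a single solid region. Net area = 291.17 mm².

291.17 mm²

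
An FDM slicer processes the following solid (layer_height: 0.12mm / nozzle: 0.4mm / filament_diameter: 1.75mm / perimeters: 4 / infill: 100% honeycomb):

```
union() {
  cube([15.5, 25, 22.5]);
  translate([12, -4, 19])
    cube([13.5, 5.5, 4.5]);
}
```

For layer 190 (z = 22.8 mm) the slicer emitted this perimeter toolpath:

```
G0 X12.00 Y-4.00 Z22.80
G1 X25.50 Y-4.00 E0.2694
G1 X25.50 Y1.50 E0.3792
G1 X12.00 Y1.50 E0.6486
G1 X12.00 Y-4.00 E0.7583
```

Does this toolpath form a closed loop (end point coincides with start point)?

yes

Start point (G0): (12.00, -4.00). End point (last G1): the path returns to the start — closed.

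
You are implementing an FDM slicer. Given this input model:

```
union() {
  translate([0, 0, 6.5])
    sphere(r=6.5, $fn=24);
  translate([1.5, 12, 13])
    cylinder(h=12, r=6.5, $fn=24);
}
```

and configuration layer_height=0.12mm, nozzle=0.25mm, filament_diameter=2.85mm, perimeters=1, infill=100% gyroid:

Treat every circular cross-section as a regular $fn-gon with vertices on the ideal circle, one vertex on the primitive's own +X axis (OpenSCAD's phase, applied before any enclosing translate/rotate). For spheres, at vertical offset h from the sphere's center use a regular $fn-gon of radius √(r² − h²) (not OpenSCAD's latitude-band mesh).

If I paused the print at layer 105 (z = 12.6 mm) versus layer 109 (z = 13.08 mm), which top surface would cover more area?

layer 109 (z = 13.08 mm)

Layer 105 (z = 12.6): the sphere: section is a regular 24-gon, circumradius = √(r²−h²) = √(6.5²−6.1²) = 2.245 (area = (24/2)·2.245²·sin(360°/24) = 15.65 mm²); the cylinder at (1.5, 12) does not reach this height (z outside [13, 25]); Taking the union: only the r=6.5 sphere is present, so the union is just that shape — area = 15.65 mm². So its area = 15.65 mm². Layer 109 (z = 13.08): the sphere does not reach this height (|z−center|=6.580 > r=6.5); the r=6.5 cylinder at (1.5, 12) gives a regular 24-gon of circumradius 6.5 (constant along its height) (area = (24/2)·6.500²·sin(360°/24) = 131.22 mm²); Taking the union: only the r=6.5 cylinder at (1.5, 12) is present, so the union is just that shape — area = 131.22 mm². So its area = 131.22 mm². Layer 109 is larger (131.22 vs 15.65 mm²).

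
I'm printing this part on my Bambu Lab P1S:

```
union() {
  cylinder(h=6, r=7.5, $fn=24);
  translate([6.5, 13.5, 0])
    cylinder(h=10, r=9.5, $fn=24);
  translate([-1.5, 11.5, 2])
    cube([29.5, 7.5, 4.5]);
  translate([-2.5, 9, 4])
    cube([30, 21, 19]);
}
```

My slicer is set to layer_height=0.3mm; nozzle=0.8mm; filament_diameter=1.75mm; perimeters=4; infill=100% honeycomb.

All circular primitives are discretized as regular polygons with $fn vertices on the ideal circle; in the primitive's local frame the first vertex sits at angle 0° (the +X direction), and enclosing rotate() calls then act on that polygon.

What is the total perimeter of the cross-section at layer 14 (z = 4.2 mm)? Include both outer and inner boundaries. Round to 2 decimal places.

137.63 mm

At z = 4.2 mm: the r=7.5 cylinder contributes a regular 24-gon of circumradius 7.5 (perimeter = 2·24·7.500·sin(180°/24) = 46.99 mm); the r=9.5 cylinder at (6.5, 13.5) contributes a regular 24-gon of circumradius 9.5 (perimeter = 2·24·9.500·sin(180°/24) = 59.52 mm); the cube at (-1.5, 11.5) is present — its section is the full 29.5×7.5 rectangle (perimeter 74.00 mm); the cube at (-2.5, 9) is present — its section is the full 30×21 rectangle (perimeter 102.00 mm); Merging all regions: the regions partially overlap (shared area 447.62 mm²), so the edge portions inside another operand are dropped and the merged outline is re-measured after clipping — boundary = 137.63 mm. Overall, the cross-section is a single solid region. Total boundary length (outer) = 137.63 mm.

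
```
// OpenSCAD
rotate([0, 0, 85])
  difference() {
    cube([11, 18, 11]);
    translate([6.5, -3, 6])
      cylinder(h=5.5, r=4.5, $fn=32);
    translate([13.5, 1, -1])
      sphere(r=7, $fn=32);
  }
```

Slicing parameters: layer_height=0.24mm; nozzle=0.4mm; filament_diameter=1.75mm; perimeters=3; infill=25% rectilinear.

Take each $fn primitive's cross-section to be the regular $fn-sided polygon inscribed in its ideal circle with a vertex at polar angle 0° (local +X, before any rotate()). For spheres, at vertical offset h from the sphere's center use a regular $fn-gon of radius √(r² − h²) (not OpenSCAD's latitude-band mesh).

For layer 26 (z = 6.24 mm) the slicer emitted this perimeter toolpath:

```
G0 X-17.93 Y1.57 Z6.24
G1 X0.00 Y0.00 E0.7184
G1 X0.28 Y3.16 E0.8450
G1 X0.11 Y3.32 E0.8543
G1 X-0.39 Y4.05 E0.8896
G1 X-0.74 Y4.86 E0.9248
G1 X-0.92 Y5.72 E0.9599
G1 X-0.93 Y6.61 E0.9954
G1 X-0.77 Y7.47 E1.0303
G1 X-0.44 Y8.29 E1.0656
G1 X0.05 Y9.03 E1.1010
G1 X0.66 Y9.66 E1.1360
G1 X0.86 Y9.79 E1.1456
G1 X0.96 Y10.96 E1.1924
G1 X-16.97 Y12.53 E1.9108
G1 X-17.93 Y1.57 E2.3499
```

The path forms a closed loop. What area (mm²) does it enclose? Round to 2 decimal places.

Apply the shoelace formula to the sequence of (X, Y) vertices; enclosed area = 191.15 mm².

191.15 mm²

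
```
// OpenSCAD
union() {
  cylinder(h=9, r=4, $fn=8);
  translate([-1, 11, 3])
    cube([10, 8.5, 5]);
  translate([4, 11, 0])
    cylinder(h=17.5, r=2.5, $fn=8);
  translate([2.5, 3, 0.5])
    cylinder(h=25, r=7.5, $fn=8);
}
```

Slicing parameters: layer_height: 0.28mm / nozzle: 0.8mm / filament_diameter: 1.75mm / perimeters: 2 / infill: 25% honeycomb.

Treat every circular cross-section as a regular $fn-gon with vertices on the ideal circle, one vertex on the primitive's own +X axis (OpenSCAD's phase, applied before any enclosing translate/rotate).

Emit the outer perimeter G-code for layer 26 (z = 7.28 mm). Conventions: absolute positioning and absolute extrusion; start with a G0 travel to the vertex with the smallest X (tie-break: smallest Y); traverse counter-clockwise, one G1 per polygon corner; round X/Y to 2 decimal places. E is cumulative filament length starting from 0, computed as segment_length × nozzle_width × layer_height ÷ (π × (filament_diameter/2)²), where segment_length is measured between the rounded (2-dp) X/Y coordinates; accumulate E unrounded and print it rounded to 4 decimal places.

G0 X-5.00 Y3.00 Z7.28
G1 X-3.88 Y0.29 E0.2731
G1 X-4.00 Y0.00 E0.3023
G1 X-2.83 Y-2.83 E0.5875
G1 X0.00 Y-4.00 E0.8727
G1 X0.65 Y-3.73 E0.9382
G1 X2.50 Y-4.50 E1.1249
G1 X7.80 Y-2.30 E1.6593
G1 X10.00 Y3.00 E2.1937
G1 X7.80 Y8.30 E2.7281
G1 X5.66 Y9.19 E2.9439
G1 X5.77 Y9.23 E2.9548
G1 X6.50 Y11.00 E3.1331
G1 X9.00 Y11.00 E3.3660
G1 X9.00 Y19.50 E4.1576
G1 X-1.00 Y19.50 E5.0888
G1 X-1.00 Y11.00 E5.8804
G1 X1.50 Y11.00 E6.1133
G1 X1.82 Y10.22 E6.1918
G1 X-2.80 Y8.30 E6.6577
G1 X-5.00 Y3.00 E7.1921

At z = 7.28 mm: the r=4 cylinder gives a regular 8-gon of circumradius 4 (constant along its height); the cube at (-1, 11) (footprint 10×8.5) is included at this height; the cylinder at (4, 11): section is a regular 8-gon, circumradius r=2.5; the cylinder at (2.5, 3): section is a regular 8-gon, circumradius r=7.5; Taking the union: the regions partially overlap (shared area 55.55 mm²), so overlapping operands fuse into one piece — 1 connected region. The outline is a single polygon with 20 vertices. Extrusion per mm of travel: 0.8 × 0.28 / (π × 0.875²) = 0.093128. Accumulating E over each segment gives final E = 7.1921.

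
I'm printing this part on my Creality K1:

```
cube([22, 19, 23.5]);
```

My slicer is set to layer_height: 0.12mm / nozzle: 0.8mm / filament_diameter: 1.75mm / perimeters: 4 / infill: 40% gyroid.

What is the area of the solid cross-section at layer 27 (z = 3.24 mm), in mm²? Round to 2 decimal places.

418.00 mm²

At z = 3.24 mm: the 22×19 cube contributes its full rectangle (area 418.00 mm²). Overall, the cross-section is a single solid region. Net area = 418.00 mm².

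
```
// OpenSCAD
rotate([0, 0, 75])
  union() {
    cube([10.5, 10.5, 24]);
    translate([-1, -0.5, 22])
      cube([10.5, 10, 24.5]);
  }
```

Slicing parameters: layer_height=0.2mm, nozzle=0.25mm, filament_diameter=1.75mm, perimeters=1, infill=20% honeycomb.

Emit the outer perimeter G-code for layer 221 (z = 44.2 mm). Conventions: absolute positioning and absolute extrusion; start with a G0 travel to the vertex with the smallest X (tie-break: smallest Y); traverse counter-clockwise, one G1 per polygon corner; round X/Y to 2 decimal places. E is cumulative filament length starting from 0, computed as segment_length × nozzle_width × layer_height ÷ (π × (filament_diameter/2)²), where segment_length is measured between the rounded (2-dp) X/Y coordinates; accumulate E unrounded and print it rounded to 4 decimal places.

G0 X-9.44 Y1.49 Z44.20
G1 X0.22 Y-1.10 E0.2079
G1 X2.94 Y9.05 E0.4263
G1 X-6.72 Y11.64 E0.6342
G1 X-9.44 Y1.49 E0.8527

At z = 44.2 mm: the cube is not intersected at this z (z outside [0, 24]); the cube at (-1, -0.5) is present — its section is the full 10.5×10 rectangle; Taking the union: only the 10.5×10 cube at (-1, -0.5) is present, so the union is just that shape — 1 connected region; (whole slice rotated 75° about Z — lengths, areas and connectivity unchanged). The outline is a single polygon with 4 vertices. Extrusion per mm of travel: 0.25 × 0.2 / (π × 0.875²) = 0.020788. Accumulating E over each segment gives final E = 0.8527.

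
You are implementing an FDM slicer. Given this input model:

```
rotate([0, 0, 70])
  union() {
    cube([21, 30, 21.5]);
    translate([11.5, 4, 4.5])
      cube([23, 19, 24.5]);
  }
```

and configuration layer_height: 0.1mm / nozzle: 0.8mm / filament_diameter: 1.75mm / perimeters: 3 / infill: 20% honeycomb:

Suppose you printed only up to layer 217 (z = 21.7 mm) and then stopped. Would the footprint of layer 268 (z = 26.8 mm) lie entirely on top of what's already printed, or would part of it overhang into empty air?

entirely on top

Compare the two slices. At z = 21.7: the cube is absent (z outside [0, 21.5]); the 23×19 cube at (11.5, 4) contributes its full rectangle (area 437.00 mm²); Taking the union: only the 23×19 cube at (11.5, 4) is present, so the union is just that shape — area = 437.00 mm²; (rotated 70° about Z; rotation is an isometry so areas/perimeters/island counts are preserved). At z = 26.8: the cube is not intersected at this z (z outside [0, 21.5]); the cube at (11.5, 4) is present — its section is the full 23×19 rectangle (area 437.00 mm²); Merging all regions: only the 23×19 cube at (11.5, 4) is present, so the union is just that shape — area = 437.00 mm²; (whole slice rotated 70° about Z — lengths, areas and connectivity unchanged). Checking containment: the cross-section at z = 26.8 is a subset of the cross-section at z = 21.7.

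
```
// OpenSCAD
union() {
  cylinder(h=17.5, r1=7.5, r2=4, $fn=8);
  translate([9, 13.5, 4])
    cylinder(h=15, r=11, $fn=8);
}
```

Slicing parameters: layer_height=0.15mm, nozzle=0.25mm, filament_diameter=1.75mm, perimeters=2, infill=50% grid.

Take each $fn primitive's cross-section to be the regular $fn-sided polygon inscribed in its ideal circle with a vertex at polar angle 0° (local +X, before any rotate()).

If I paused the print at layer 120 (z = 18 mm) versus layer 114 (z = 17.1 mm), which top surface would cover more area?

layer 114 (z = 17.1 mm)

Layer 120 (z = 18): the cone is not intersected at this z (z outside [0, 17.5]); the cylinder at (9, 13.5): section is a regular 8-gon, circumradius r=11 (area = (8/2)·11.000²·sin(360°/8) = 342.24 mm²); Combining (union): only the r=11 cylinder at (9, 13.5) is present, so the union is just that shape — area = 342.24 mm². So its area = 342.24 mm². Layer 114 (z = 17.1): the cone: at t=0.977 of its height the radius interpolates to r₁+(r₂−r₁)t = 4.080, giving a regular 8-gon of that circumradius (area = (8/2)·4.080²·sin(360°/8) = 47.08 mm²); the r=11 cylinder at (9, 13.5) contributes a regular 8-gon of circumradius 11 (area = (8/2)·11.000²·sin(360°/8) = 342.24 mm²); Combining (union): the 2 present regions are separate (no shared area or edge), so areas and boundary lengths simply add and each stays a separate island — area = 389.32 mm². So its area = 389.32 mm². Layer 114 is larger (389.32 vs 342.24 mm²).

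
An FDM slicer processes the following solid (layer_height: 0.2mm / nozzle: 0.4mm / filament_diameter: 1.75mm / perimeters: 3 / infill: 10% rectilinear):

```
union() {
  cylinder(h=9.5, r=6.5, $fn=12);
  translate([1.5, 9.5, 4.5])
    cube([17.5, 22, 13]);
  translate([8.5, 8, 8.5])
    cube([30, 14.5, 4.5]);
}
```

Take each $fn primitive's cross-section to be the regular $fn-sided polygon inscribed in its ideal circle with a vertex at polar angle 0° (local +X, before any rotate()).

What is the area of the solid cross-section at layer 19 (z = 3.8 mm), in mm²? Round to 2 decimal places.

126.75 mm²

At z = 3.8 mm: the cylinder: section is a regular 12-gon, circumradius r=6.5 (area = (12/2)·6.500²·sin(360°/12) = 126.75 mm²); the cube at (1.5, 9.5) is not intersected at this z (z outside [4.5, 17.5]); the cube at (8.5, 8) is absent (z outside [8.5, 13]); Combining (union): only the r=6.5 cylinder is present, so the union is just that shape — area = 126.75 mm². Overall, the cross-section is a single solid region. Net area = 126.75 mm².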